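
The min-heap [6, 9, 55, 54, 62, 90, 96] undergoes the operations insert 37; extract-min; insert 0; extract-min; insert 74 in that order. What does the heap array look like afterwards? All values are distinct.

[9, 37, 55, 54, 62, 90, 96, 74]

insert 37:
  append 37 at index 7 → [6, 9, 55, 54, 62, 90, 96, 37]
  37 < parent 54 at index 3, swap → [6, 9, 55, 37, 62, 90, 96, 54]
extract-min → returns 6:
  remove root 6; move last element 54 to root → [54, 9, 55, 37, 62, 90, 96]
  54 vs smaller child 9 at index 1, swap → [9, 54, 55, 37, 62, 90, 96]
  54 vs smaller child 37 at index 3, swap → [9, 37, 55, 54, 62, 90, 96]
insert 0:
  append 0 at index 7 → [9, 37, 55, 54, 62, 90, 96, 0]
  0 < parent 54 at index 3, swap → [9, 37, 55, 0, 62, 90, 96, 54]
  0 < parent 37 at index 1, swap → [9, 0, 55, 37, 62, 90, 96, 54]
  0 < parent 9 at index 0, swap → [0, 9, 55, 37, 62, 90, 96, 54]
extract-min → returns 0:
  remove root 0; move last element 54 to root → [54, 9, 55, 37, 62, 90, 96]
  54 vs smaller child 9 at index 1, swap → [9, 54, 55, 37, 62, 90, 96]
  54 vs smaller child 37 at index 3, swap → [9, 37, 55, 54, 62, 90, 96]
insert 74:
  append 74 at index 7 → [9, 37, 55, 54, 62, 90, 96, 74] (no swap needed)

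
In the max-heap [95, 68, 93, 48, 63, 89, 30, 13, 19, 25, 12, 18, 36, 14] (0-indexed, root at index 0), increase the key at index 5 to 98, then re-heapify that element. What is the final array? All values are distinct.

[98, 68, 95, 48, 63, 93, 30, 13, 19, 25, 12, 18, 36, 14]

set index 5 from 89 to 98 → [95, 68, 93, 48, 63, 98, 30, 13, 19, 25, 12, 18, 36, 14]
98 > parent 93 at index 2, swap → [95, 68, 98, 48, 63, 93, 30, 13, 19, 25, 12, 18, 36, 14]
98 > parent 95 at index 0, swap → [98, 68, 95, 48, 63, 93, 30, 13, 19, 25, 12, 18, 36, 14]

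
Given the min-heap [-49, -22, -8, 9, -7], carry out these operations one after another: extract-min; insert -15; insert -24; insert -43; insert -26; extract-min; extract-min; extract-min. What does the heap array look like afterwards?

[-22, -15, -8, 9, -7]

extract-min → returns -49:
  remove root -49; move last element -7 to root → [-7, -22, -8, 9]
  -7 vs smaller child -22 at index 1, swap → [-22, -7, -8, 9]
insert -15:
  append -15 at index 4 → [-22, -7, -8, 9, -15]
  -15 < parent -7 at index 1, swap → [-22, -15, -8, 9, -7]
insert -24:
  append -24 at index 5 → [-22, -15, -8, 9, -7, -24]
  -24 < parent -8 at index 2, swap → [-22, -15, -24, 9, -7, -8]
  -24 < parent -22 at index 0, swap → [-24, -15, -22, 9, -7, -8]
insert -43:
  append -43 at index 6 → [-24, -15, -22, 9, -7, -8, -43]
  -43 < parent -22 at index 2, swap → [-24, -15, -43, 9, -7, -8, -22]
  -43 < parent -24 at index 0, swap → [-43, -15, -24, 9, -7, -8, -22]
insert -26:
  append -26 at index 7 → [-43, -15, -24, 9, -7, -8, -22, -26]
  -26 < parent 9 at index 3, swap → [-43, -15, -24, -26, -7, -8, -22, 9]
  -26 < parent -15 at index 1, swap → [-43, -26, -24, -15, -7, -8, -22, 9]
extract-min → returns -43:
  remove root -43; move last element 9 to root → [9, -26, -24, -15, -7, -8, -22]
  9 vs smaller child -26 at index 1, swap → [-26, 9, -24, -15, -7, -8, -22]
  9 vs smaller child -15 at index 3, swap → [-26, -15, -24, 9, -7, -8, -22]
extract-min → returns -26:
  remove root -26; move last element -22 to root → [-22, -15, -24, 9, -7, -8]
  -22 vs smaller child -24 at index 2, swap → [-24, -15, -22, 9, -7, -8]
extract-min → returns -24:
  remove root -24; move last element -8 to root → [-8, -15, -22, 9, -7]
  -8 vs smaller child -22 at index 2, swap → [-22, -15, -8, 9, -7]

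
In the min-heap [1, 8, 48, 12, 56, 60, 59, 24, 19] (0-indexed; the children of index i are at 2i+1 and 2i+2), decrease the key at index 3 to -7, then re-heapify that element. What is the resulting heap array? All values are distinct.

set index 3 from 12 to -7 → [1, 8, 48, -7, 56, 60, 59, 24, 19]
-7 < parent 8 at index 1, swap → [1, -7, 48, 8, 56, 60, 59, 24, 19]
-7 < parent 1 at index 0, swap → [-7, 1, 48, 8, 56, 60, 59, 24, 19]

[-7, 1, 48, 8, 56, 60, 59, 24, 19]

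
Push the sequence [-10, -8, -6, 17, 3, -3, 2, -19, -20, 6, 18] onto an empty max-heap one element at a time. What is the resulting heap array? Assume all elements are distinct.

[18, 17, 2, -10, 6, -8, -3, -19, -20, -6, 3]

Insert -10:
  append -10 at index 0 → [-10] (no swap needed)
Insert -8:
  append -8 at index 1 → [-10, -8]
  -8 > parent -10 at index 0, swap → [-8, -10]
Insert -6:
  append -6 at index 2 → [-8, -10, -6]
  -6 > parent -8 at index 0, swap → [-6, -10, -8]
Insert 17:
  append 17 at index 3 → [-6, -10, -8, 17]
  17 > parent -10 at index 1, swap → [-6, 17, -8, -10]
  17 > parent -6 at index 0, swap → [17, -6, -8, -10]
Insert 3:
  append 3 at index 4 → [17, -6, -8, -10, 3]
  3 > parent -6 at index 1, swap → [17, 3, -8, -10, -6]
Insert -3:
  append -3 at index 5 → [17, 3, -8, -10, -6, -3]
  -3 > parent -8 at index 2, swap → [17, 3, -3, -10, -6, -8]
Insert 2:
  append 2 at index 6 → [17, 3, -3, -10, -6, -8, 2]
  2 > parent -3 at index 2, swap → [17, 3, 2, -10, -6, -8, -3]
Insert -19:
  append -19 at index 7 → [17, 3, 2, -10, -6, -8, -3, -19] (no swap needed)
Insert -20:
  append -20 at index 8 → [17, 3, 2, -10, -6, -8, -3, -19, -20] (no swap needed)
Insert 6:
  append 6 at index 9 → [17, 3, 2, -10, -6, -8, -3, -19, -20, 6]
  6 > parent -6 at index 4, swap → [17, 3, 2, -10, 6, -8, -3, -19, -20, -6]
  6 > parent 3 at index 1, swap → [17, 6, 2, -10, 3, -8, -3, -19, -20, -6]
Insert 18:
  append 18 at index 10 → [17, 6, 2, -10, 3, -8, -3, -19, -20, -6, 18]
  18 > parent 3 at index 4, swap → [17, 6, 2, -10, 18, -8, -3, -19, -20, -6, 3]
  18 > parent 6 at index 1, swap → [17, 18, 2, -10, 6, -8, -3, -19, -20, -6, 3]
  18 > parent 17 at index 0, swap → [18, 17, 2, -10, 6, -8, -3, -19, -20, -6, 3]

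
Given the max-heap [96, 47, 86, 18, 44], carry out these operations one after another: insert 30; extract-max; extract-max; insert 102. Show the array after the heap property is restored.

insert 30:
  append 30 at index 5 → [96, 47, 86, 18, 44, 30] (no swap needed)
extract-max → returns 96:
  remove root 96; move last element 30 to root → [30, 47, 86, 18, 44]
  30 vs larger child 86 at index 2, swap → [86, 47, 30, 18, 44]
extract-max → returns 86:
  remove root 86; move last element 44 to root → [44, 47, 30, 18]
  44 vs larger child 47 at index 1, swap → [47, 44, 30, 18]
insert 102:
  append 102 at index 4 → [47, 44, 30, 18, 102]
  102 > parent 44 at index 1, swap → [47, 102, 30, 18, 44]
  102 > parent 47 at index 0, swap → [102, 47, 30, 18, 44]

[102, 47, 30, 18, 44]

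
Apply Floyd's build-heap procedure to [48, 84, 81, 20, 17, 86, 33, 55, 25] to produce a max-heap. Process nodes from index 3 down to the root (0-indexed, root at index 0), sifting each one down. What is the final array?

[86, 84, 81, 55, 17, 48, 33, 20, 25]

sift down from index 3:
  20 vs larger child 55 at index 7, swap → [48, 84, 81, 55, 17, 86, 33, 20, 25]
sift down from index 2:
  81 vs larger child 86 at index 5, swap → [48, 84, 86, 55, 17, 81, 33, 20, 25]
sift down from index 1: already satisfies heap property
sift down from index 0:
  48 vs larger child 86 at index 2, swap → [86, 84, 48, 55, 17, 81, 33, 20, 25]
  48 vs larger child 81 at index 5, swap → [86, 84, 81, 55, 17, 48, 33, 20, 25]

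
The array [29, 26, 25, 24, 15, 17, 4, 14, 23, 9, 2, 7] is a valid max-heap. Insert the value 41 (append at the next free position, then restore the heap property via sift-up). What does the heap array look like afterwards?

append 41 at index 12 → [29, 26, 25, 24, 15, 17, 4, 14, 23, 9, 2, 7, 41]
41 > parent 17 at index 5, swap → [29, 26, 25, 24, 15, 41, 4, 14, 23, 9, 2, 7, 17]
41 > parent 25 at index 2, swap → [29, 26, 41, 24, 15, 25, 4, 14, 23, 9, 2, 7, 17]
41 > parent 29 at index 0, swap → [41, 26, 29, 24, 15, 25, 4, 14, 23, 9, 2, 7, 17]

[41, 26, 29, 24, 15, 25, 4, 14, 23, 9, 2, 7, 17]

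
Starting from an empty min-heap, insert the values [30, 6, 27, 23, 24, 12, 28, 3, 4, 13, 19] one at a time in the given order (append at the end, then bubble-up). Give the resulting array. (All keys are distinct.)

Insert 30:
  append 30 at index 0 → [30] (no swap needed)
Insert 6:
  append 6 at index 1 → [30, 6]
  6 < parent 30 at index 0, swap → [6, 30]
Insert 27:
  append 27 at index 2 → [6, 30, 27] (no swap needed)
Insert 23:
  append 23 at index 3 → [6, 30, 27, 23]
  23 < parent 30 at index 1, swap → [6, 23, 27, 30]
Insert 24:
  append 24 at index 4 → [6, 23, 27, 30, 24] (no swap needed)
Insert 12:
  append 12 at index 5 → [6, 23, 27, 30, 24, 12]
  12 < parent 27 at index 2, swap → [6, 23, 12, 30, 24, 27]
Insert 28:
  append 28 at index 6 → [6, 23, 12, 30, 24, 27, 28] (no swap needed)
Insert 3:
  append 3 at index 7 → [6, 23, 12, 30, 24, 27, 28, 3]
  3 < parent 30 at index 3, swap → [6, 23, 12, 3, 24, 27, 28, 30]
  3 < parent 23 at index 1, swap → [6, 3, 12, 23, 24, 27, 28, 30]
  3 < parent 6 at index 0, swap → [3, 6, 12, 23, 24, 27, 28, 30]
Insert 4:
  append 4 at index 8 → [3, 6, 12, 23, 24, 27, 28, 30, 4]
  4 < parent 23 at index 3, swap → [3, 6, 12, 4, 24, 27, 28, 30, 23]
  4 < parent 6 at index 1, swap → [3, 4, 12, 6, 24, 27, 28, 30, 23]
Insert 13:
  append 13 at index 9 → [3, 4, 12, 6, 24, 27, 28, 30, 23, 13]
  13 < parent 24 at index 4, swap → [3, 4, 12, 6, 13, 27, 28, 30, 23, 24]
Insert 19:
  append 19 at index 10 → [3, 4, 12, 6, 13, 27, 28, 30, 23, 24, 19] (no swap needed)

[3, 4, 12, 6, 13, 27, 28, 30, 23, 24, 19]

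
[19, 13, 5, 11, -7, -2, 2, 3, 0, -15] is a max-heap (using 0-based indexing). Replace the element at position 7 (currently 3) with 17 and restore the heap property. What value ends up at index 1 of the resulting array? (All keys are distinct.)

17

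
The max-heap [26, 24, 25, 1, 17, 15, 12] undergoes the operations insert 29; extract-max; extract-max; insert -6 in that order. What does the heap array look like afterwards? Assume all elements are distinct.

insert 29:
  append 29 at index 7 → [26, 24, 25, 1, 17, 15, 12, 29]
  29 > parent 1 at index 3, swap → [26, 24, 25, 29, 17, 15, 12, 1]
  29 > parent 24 at index 1, swap → [26, 29, 25, 24, 17, 15, 12, 1]
  29 > parent 26 at index 0, swap → [29, 26, 25, 24, 17, 15, 12, 1]
extract-max → returns 29:
  remove root 29; move last element 1 to root → [1, 26, 25, 24, 17, 15, 12]
  1 vs larger child 26 at index 1, swap → [26, 1, 25, 24, 17, 15, 12]
  1 vs larger child 24 at index 3, swap → [26, 24, 25, 1, 17, 15, 12]
extract-max → returns 26:
  remove root 26; move last element 12 to root → [12, 24, 25, 1, 17, 15]
  12 vs larger child 25 at index 2, swap → [25, 24, 12, 1, 17, 15]
  12 vs only child 15 at index 5, swap → [25, 24, 15, 1, 17, 12]
insert -6:
  append -6 at index 6 → [25, 24, 15, 1, 17, 12, -6] (no swap needed)

[25, 24, 15, 1, 17, 12, -6]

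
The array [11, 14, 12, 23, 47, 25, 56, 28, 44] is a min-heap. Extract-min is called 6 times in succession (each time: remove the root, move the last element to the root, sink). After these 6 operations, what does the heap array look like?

[44, 47, 56]

extract-min #1 returns 11:
  remove root 11; move last element 44 to root → [44, 14, 12, 23, 47, 25, 56, 28]
  44 vs smaller child 12 at index 2, swap → [12, 14, 44, 23, 47, 25, 56, 28]
  44 vs smaller child 25 at index 5, swap → [12, 14, 25, 23, 47, 44, 56, 28]
extract-min #2 returns 12:
  remove root 12; move last element 28 to root → [28, 14, 25, 23, 47, 44, 56]
  28 vs smaller child 14 at index 1, swap → [14, 28, 25, 23, 47, 44, 56]
  28 vs smaller child 23 at index 3, swap → [14, 23, 25, 28, 47, 44, 56]
extract-min #3 returns 14:
  remove root 14; move last element 56 to root → [56, 23, 25, 28, 47, 44]
  56 vs smaller child 23 at index 1, swap → [23, 56, 25, 28, 47, 44]
  56 vs smaller child 28 at index 3, swap → [23, 28, 25, 56, 47, 44]
extract-min #4 returns 23:
  remove root 23; move last element 44 to root → [44, 28, 25, 56, 47]
  44 vs smaller child 25 at index 2, swap → [25, 28, 44, 56, 47]
extract-min #5 returns 25:
  remove root 25; move last element 47 to root → [47, 28, 44, 56]
  47 vs smaller child 28 at index 1, swap → [28, 47, 44, 56]
extract-min #6 returns 28:
  remove root 28; move last element 56 to root → [56, 47, 44]
  56 vs smaller child 44 at index 2, swap → [44, 47, 56]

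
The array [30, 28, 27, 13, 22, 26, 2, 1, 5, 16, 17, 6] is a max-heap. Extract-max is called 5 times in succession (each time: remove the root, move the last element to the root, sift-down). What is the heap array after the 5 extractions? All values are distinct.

extract-max #1 returns 30:
  remove root 30; move last element 6 to root → [6, 28, 27, 13, 22, 26, 2, 1, 5, 16, 17]
  6 vs larger child 28 at index 1, swap → [28, 6, 27, 13, 22, 26, 2, 1, 5, 16, 17]
  6 vs larger child 22 at index 4, swap → [28, 22, 27, 13, 6, 26, 2, 1, 5, 16, 17]
  6 vs larger child 17 at index 10, swap → [28, 22, 27, 13, 17, 26, 2, 1, 5, 16, 6]
extract-max #2 returns 28:
  remove root 28; move last element 6 to root → [6, 22, 27, 13, 17, 26, 2, 1, 5, 16]
  6 vs larger child 27 at index 2, swap → [27, 22, 6, 13, 17, 26, 2, 1, 5, 16]
  6 vs larger child 26 at index 5, swap → [27, 22, 26, 13, 17, 6, 2, 1, 5, 16]
extract-max #3 returns 27:
  remove root 27; move last element 16 to root → [16, 22, 26, 13, 17, 6, 2, 1, 5]
  16 vs larger child 26 at index 2, swap → [26, 22, 16, 13, 17, 6, 2, 1, 5]
extract-max #4 returns 26:
  remove root 26; move last element 5 to root → [5, 22, 16, 13, 17, 6, 2, 1]
  5 vs larger child 22 at index 1, swap → [22, 5, 16, 13, 17, 6, 2, 1]
  5 vs larger child 17 at index 4, swap → [22, 17, 16, 13, 5, 6, 2, 1]
extract-max #5 returns 22:
  remove root 22; move last element 1 to root → [1, 17, 16, 13, 5, 6, 2]
  1 vs larger child 17 at index 1, swap → [17, 1, 16, 13, 5, 6, 2]
  1 vs larger child 13 at index 3, swap → [17, 13, 16, 1, 5, 6, 2]

[17, 13, 16, 1, 5, 6, 2]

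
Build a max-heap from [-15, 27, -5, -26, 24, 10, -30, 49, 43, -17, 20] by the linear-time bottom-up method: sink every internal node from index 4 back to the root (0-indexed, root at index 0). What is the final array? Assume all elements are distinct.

[49, 43, 10, 27, 24, -5, -30, -26, -15, -17, 20]

sift down from index 4: already satisfies heap property
sift down from index 3:
  -26 vs larger child 49 at index 7, swap → [-15, 27, -5, 49, 24, 10, -30, -26, 43, -17, 20]
sift down from index 2:
  -5 vs larger child 10 at index 5, swap → [-15, 27, 10, 49, 24, -5, -30, -26, 43, -17, 20]
sift down from index 1:
  27 vs larger child 49 at index 3, swap → [-15, 49, 10, 27, 24, -5, -30, -26, 43, -17, 20]
  27 vs larger child 43 at index 8, swap → [-15, 49, 10, 43, 24, -5, -30, -26, 27, -17, 20]
sift down from index 0:
  -15 vs larger child 49 at index 1, swap → [49, -15, 10, 43, 24, -5, -30, -26, 27, -17, 20]
  -15 vs larger child 43 at index 3, swap → [49, 43, 10, -15, 24, -5, -30, -26, 27, -17, 20]
  -15 vs larger child 27 at index 8, swap → [49, 43, 10, 27, 24, -5, -30, -26, -15, -17, 20]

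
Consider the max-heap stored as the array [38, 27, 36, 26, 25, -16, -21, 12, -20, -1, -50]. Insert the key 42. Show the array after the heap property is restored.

append 42 at index 11 → [38, 27, 36, 26, 25, -16, -21, 12, -20, -1, -50, 42]
42 > parent -16 at index 5, swap → [38, 27, 36, 26, 25, 42, -21, 12, -20, -1, -50, -16]
42 > parent 36 at index 2, swap → [38, 27, 42, 26, 25, 36, -21, 12, -20, -1, -50, -16]
42 > parent 38 at index 0, swap → [42, 27, 38, 26, 25, 36, -21, 12, -20, -1, -50, -16]

[42, 27, 38, 26, 25, 36, -21, 12, -20, -1, -50, -16]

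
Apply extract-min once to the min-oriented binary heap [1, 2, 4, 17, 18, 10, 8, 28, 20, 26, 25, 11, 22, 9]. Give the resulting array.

[2, 9, 4, 17, 18, 10, 8, 28, 20, 26, 25, 11, 22]

remove root 1; move last element 9 to root → [9, 2, 4, 17, 18, 10, 8, 28, 20, 26, 25, 11, 22]
9 vs smaller child 2 at index 1, swap → [2, 9, 4, 17, 18, 10, 8, 28, 20, 26, 25, 11, 22]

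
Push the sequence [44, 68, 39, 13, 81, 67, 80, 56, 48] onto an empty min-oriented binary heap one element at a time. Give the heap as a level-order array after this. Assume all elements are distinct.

Insert 44:
  append 44 at index 0 → [44] (no swap needed)
Insert 68:
  append 68 at index 1 → [44, 68] (no swap needed)
Insert 39:
  append 39 at index 2 → [44, 68, 39]
  39 < parent 44 at index 0, swap → [39, 68, 44]
Insert 13:
  append 13 at index 3 → [39, 68, 44, 13]
  13 < parent 68 at index 1, swap → [39, 13, 44, 68]
  13 < parent 39 at index 0, swap → [13, 39, 44, 68]
Insert 81:
  append 81 at index 4 → [13, 39, 44, 68, 81] (no swap needed)
Insert 67:
  append 67 at index 5 → [13, 39, 44, 68, 81, 67] (no swap needed)
Insert 80:
  append 80 at index 6 → [13, 39, 44, 68, 81, 67, 80] (no swap needed)
Insert 56:
  append 56 at index 7 → [13, 39, 44, 68, 81, 67, 80, 56]
  56 < parent 68 at index 3, swap → [13, 39, 44, 56, 81, 67, 80, 68]
Insert 48:
  append 48 at index 8 → [13, 39, 44, 56, 81, 67, 80, 68, 48]
  48 < parent 56 at index 3, swap → [13, 39, 44, 48, 81, 67, 80, 68, 56]

[13, 39, 44, 48, 81, 67, 80, 68, 56]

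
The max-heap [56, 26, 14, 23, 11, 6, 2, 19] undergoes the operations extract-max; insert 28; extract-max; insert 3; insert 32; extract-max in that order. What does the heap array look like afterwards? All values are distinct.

extract-max → returns 56:
  remove root 56; move last element 19 to root → [19, 26, 14, 23, 11, 6, 2]
  19 vs larger child 26 at index 1, swap → [26, 19, 14, 23, 11, 6, 2]
  19 vs larger child 23 at index 3, swap → [26, 23, 14, 19, 11, 6, 2]
insert 28:
  append 28 at index 7 → [26, 23, 14, 19, 11, 6, 2, 28]
  28 > parent 19 at index 3, swap → [26, 23, 14, 28, 11, 6, 2, 19]
  28 > parent 23 at index 1, swap → [26, 28, 14, 23, 11, 6, 2, 19]
  28 > parent 26 at index 0, swap → [28, 26, 14, 23, 11, 6, 2, 19]
extract-max → returns 28:
  remove root 28; move last element 19 to root → [19, 26, 14, 23, 11, 6, 2]
  19 vs larger child 26 at index 1, swap → [26, 19, 14, 23, 11, 6, 2]
  19 vs larger child 23 at index 3, swap → [26, 23, 14, 19, 11, 6, 2]
insert 3:
  append 3 at index 7 → [26, 23, 14, 19, 11, 6, 2, 3] (no swap needed)
insert 32:
  append 32 at index 8 → [26, 23, 14, 19, 11, 6, 2, 3, 32]
  32 > parent 19 at index 3, swap → [26, 23, 14, 32, 11, 6, 2, 3, 19]
  32 > parent 23 at index 1, swap → [26, 32, 14, 23, 11, 6, 2, 3, 19]
  32 > parent 26 at index 0, swap → [32, 26, 14, 23, 11, 6, 2, 3, 19]
extract-max → returns 32:
  remove root 32; move last element 19 to root → [19, 26, 14, 23, 11, 6, 2, 3]
  19 vs larger child 26 at index 1, swap → [26, 19, 14, 23, 11, 6, 2, 3]
  19 vs larger child 23 at index 3, swap → [26, 23, 14, 19, 11, 6, 2, 3]

[26, 23, 14, 19, 11, 6, 2, 3]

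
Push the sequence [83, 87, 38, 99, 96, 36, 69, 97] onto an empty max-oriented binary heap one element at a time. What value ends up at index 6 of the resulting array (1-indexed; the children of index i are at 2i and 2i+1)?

36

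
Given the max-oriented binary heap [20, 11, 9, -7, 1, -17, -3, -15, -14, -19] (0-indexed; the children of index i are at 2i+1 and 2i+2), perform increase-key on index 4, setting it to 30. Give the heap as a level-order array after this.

set index 4 from 1 to 30 → [20, 11, 9, -7, 30, -17, -3, -15, -14, -19]
30 > parent 11 at index 1, swap → [20, 30, 9, -7, 11, -17, -3, -15, -14, -19]
30 > parent 20 at index 0, swap → [30, 20, 9, -7, 11, -17, -3, -15, -14, -19]

[30, 20, 9, -7, 11, -17, -3, -15, -14, -19]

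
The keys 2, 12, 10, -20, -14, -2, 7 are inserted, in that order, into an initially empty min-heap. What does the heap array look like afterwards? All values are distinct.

[-20, -14, -2, 12, 2, 10, 7]

Insert 2:
  append 2 at index 0 → [2] (no swap needed)
Insert 12:
  append 12 at index 1 → [2, 12] (no swap needed)
Insert 10:
  append 10 at index 2 → [2, 12, 10] (no swap needed)
Insert -20:
  append -20 at index 3 → [2, 12, 10, -20]
  -20 < parent 12 at index 1, swap → [2, -20, 10, 12]
  -20 < parent 2 at index 0, swap → [-20, 2, 10, 12]
Insert -14:
  append -14 at index 4 → [-20, 2, 10, 12, -14]
  -14 < parent 2 at index 1, swap → [-20, -14, 10, 12, 2]
Insert -2:
  append -2 at index 5 → [-20, -14, 10, 12, 2, -2]
  -2 < parent 10 at index 2, swap → [-20, -14, -2, 12, 2, 10]
Insert 7:
  append 7 at index 6 → [-20, -14, -2, 12, 2, 10, 7] (no swap needed)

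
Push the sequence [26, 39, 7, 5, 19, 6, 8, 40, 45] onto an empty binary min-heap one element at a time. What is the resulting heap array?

[5, 7, 6, 39, 19, 26, 8, 40, 45]

Insert 26:
  append 26 at index 0 → [26] (no swap needed)
Insert 39:
  append 39 at index 1 → [26, 39] (no swap needed)
Insert 7:
  append 7 at index 2 → [26, 39, 7]
  7 < parent 26 at index 0, swap → [7, 39, 26]
Insert 5:
  append 5 at index 3 → [7, 39, 26, 5]
  5 < parent 39 at index 1, swap → [7, 5, 26, 39]
  5 < parent 7 at index 0, swap → [5, 7, 26, 39]
Insert 19:
  append 19 at index 4 → [5, 7, 26, 39, 19] (no swap needed)
Insert 6:
  append 6 at index 5 → [5, 7, 26, 39, 19, 6]
  6 < parent 26 at index 2, swap → [5, 7, 6, 39, 19, 26]
Insert 8:
  append 8 at index 6 → [5, 7, 6, 39, 19, 26, 8] (no swap needed)
Insert 40:
  append 40 at index 7 → [5, 7, 6, 39, 19, 26, 8, 40] (no swap needed)
Insert 45:
  append 45 at index 8 → [5, 7, 6, 39, 19, 26, 8, 40, 45] (no swap needed)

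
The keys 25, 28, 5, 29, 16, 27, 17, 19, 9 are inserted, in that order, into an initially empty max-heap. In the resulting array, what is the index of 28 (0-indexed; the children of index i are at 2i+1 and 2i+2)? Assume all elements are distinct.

1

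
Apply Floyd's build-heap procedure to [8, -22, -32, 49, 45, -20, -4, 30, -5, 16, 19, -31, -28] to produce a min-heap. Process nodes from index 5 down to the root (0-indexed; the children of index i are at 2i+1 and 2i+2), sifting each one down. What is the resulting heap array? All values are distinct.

[-32, -22, -31, -5, 16, -28, -4, 30, 49, 45, 19, -20, 8]

sift down from index 5:
  -20 vs smaller child -31 at index 11, swap → [8, -22, -32, 49, 45, -31, -4, 30, -5, 16, 19, -20, -28]
sift down from index 4:
  45 vs smaller child 16 at index 9, swap → [8, -22, -32, 49, 16, -31, -4, 30, -5, 45, 19, -20, -28]
sift down from index 3:
  49 vs smaller child -5 at index 8, swap → [8, -22, -32, -5, 16, -31, -4, 30, 49, 45, 19, -20, -28]
sift down from index 2: already satisfies heap property
sift down from index 1: already satisfies heap property
sift down from index 0:
  8 vs smaller child -32 at index 2, swap → [-32, -22, 8, -5, 16, -31, -4, 30, 49, 45, 19, -20, -28]
  8 vs smaller child -31 at index 5, swap → [-32, -22, -31, -5, 16, 8, -4, 30, 49, 45, 19, -20, -28]
  8 vs smaller child -28 at index 12, swap → [-32, -22, -31, -5, 16, -28, -4, 30, 49, 45, 19, -20, 8]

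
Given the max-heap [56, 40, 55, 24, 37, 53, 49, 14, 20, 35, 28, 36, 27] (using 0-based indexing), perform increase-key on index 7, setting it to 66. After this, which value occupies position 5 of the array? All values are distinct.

53

set index 7 from 14 to 66 → [56, 40, 55, 24, 37, 53, 49, 66, 20, 35, 28, 36, 27]
66 > parent 24 at index 3, swap → [56, 40, 55, 66, 37, 53, 49, 24, 20, 35, 28, 36, 27]
66 > parent 40 at index 1, swap → [56, 66, 55, 40, 37, 53, 49, 24, 20, 35, 28, 36, 27]
66 > parent 56 at index 0, swap → [66, 56, 55, 40, 37, 53, 49, 24, 20, 35, 28, 36, 27]
resulting array: [66, 56, 55, 40, 37, 53, 49, 24, 20, 35, 28, 36, 27]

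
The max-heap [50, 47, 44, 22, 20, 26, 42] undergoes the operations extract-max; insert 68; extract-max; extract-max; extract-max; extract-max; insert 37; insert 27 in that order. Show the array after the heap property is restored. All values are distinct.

extract-max → returns 50:
  remove root 50; move last element 42 to root → [42, 47, 44, 22, 20, 26]
  42 vs larger child 47 at index 1, swap → [47, 42, 44, 22, 20, 26]
insert 68:
  append 68 at index 6 → [47, 42, 44, 22, 20, 26, 68]
  68 > parent 44 at index 2, swap → [47, 42, 68, 22, 20, 26, 44]
  68 > parent 47 at index 0, swap → [68, 42, 47, 22, 20, 26, 44]
extract-max → returns 68:
  remove root 68; move last element 44 to root → [44, 42, 47, 22, 20, 26]
  44 vs larger child 47 at index 2, swap → [47, 42, 44, 22, 20, 26]
extract-max → returns 47:
  remove root 47; move last element 26 to root → [26, 42, 44, 22, 20]
  26 vs larger child 44 at index 2, swap → [44, 42, 26, 22, 20]
extract-max → returns 44:
  remove root 44; move last element 20 to root → [20, 42, 26, 22]
  20 vs larger child 42 at index 1, swap → [42, 20, 26, 22]
  20 vs only child 22 at index 3, swap → [42, 22, 26, 20]
extract-max → returns 42:
  remove root 42; move last element 20 to root → [20, 22, 26]
  20 vs larger child 26 at index 2, swap → [26, 22, 20]
insert 37:
  append 37 at index 3 → [26, 22, 20, 37]
  37 > parent 22 at index 1, swap → [26, 37, 20, 22]
  37 > parent 26 at index 0, swap → [37, 26, 20, 22]
insert 27:
  append 27 at index 4 → [37, 26, 20, 22, 27]
  27 > parent 26 at index 1, swap → [37, 27, 20, 22, 26]

[37, 27, 20, 22, 26]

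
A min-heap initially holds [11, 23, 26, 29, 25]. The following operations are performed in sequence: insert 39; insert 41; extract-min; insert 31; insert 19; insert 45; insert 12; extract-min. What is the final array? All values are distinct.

[19, 23, 26, 25, 41, 39, 31, 29, 45]

insert 39:
  append 39 at index 5 → [11, 23, 26, 29, 25, 39] (no swap needed)
insert 41:
  append 41 at index 6 → [11, 23, 26, 29, 25, 39, 41] (no swap needed)
extract-min → returns 11:
  remove root 11; move last element 41 to root → [41, 23, 26, 29, 25, 39]
  41 vs smaller child 23 at index 1, swap → [23, 41, 26, 29, 25, 39]
  41 vs smaller child 25 at index 4, swap → [23, 25, 26, 29, 41, 39]
insert 31:
  append 31 at index 6 → [23, 25, 26, 29, 41, 39, 31] (no swap needed)
insert 19:
  append 19 at index 7 → [23, 25, 26, 29, 41, 39, 31, 19]
  19 < parent 29 at index 3, swap → [23, 25, 26, 19, 41, 39, 31, 29]
  19 < parent 25 at index 1, swap → [23, 19, 26, 25, 41, 39, 31, 29]
  19 < parent 23 at index 0, swap → [19, 23, 26, 25, 41, 39, 31, 29]
insert 45:
  append 45 at index 8 → [19, 23, 26, 25, 41, 39, 31, 29, 45] (no swap needed)
insert 12:
  append 12 at index 9 → [19, 23, 26, 25, 41, 39, 31, 29, 45, 12]
  12 < parent 41 at index 4, swap → [19, 23, 26, 25, 12, 39, 31, 29, 45, 41]
  12 < parent 23 at index 1, swap → [19, 12, 26, 25, 23, 39, 31, 29, 45, 41]
  12 < parent 19 at index 0, swap → [12, 19, 26, 25, 23, 39, 31, 29, 45, 41]
extract-min → returns 12:
  remove root 12; move last element 41 to root → [41, 19, 26, 25, 23, 39, 31, 29, 45]
  41 vs smaller child 19 at index 1, swap → [19, 41, 26, 25, 23, 39, 31, 29, 45]
  41 vs smaller child 23 at index 4, swap → [19, 23, 26, 25, 41, 39, 31, 29, 45]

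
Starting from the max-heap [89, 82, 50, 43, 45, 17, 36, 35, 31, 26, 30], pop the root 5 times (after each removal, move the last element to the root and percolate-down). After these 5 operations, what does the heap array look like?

[36, 35, 26, 31, 30, 17]

extract-max #1 returns 89:
  remove root 89; move last element 30 to root → [30, 82, 50, 43, 45, 17, 36, 35, 31, 26]
  30 vs larger child 82 at index 1, swap → [82, 30, 50, 43, 45, 17, 36, 35, 31, 26]
  30 vs larger child 45 at index 4, swap → [82, 45, 50, 43, 30, 17, 36, 35, 31, 26]
extract-max #2 returns 82:
  remove root 82; move last element 26 to root → [26, 45, 50, 43, 30, 17, 36, 35, 31]
  26 vs larger child 50 at index 2, swap → [50, 45, 26, 43, 30, 17, 36, 35, 31]
  26 vs larger child 36 at index 6, swap → [50, 45, 36, 43, 30, 17, 26, 35, 31]
extract-max #3 returns 50:
  remove root 50; move last element 31 to root → [31, 45, 36, 43, 30, 17, 26, 35]
  31 vs larger child 45 at index 1, swap → [45, 31, 36, 43, 30, 17, 26, 35]
  31 vs larger child 43 at index 3, swap → [45, 43, 36, 31, 30, 17, 26, 35]
  31 vs only child 35 at index 7, swap → [45, 43, 36, 35, 30, 17, 26, 31]
extract-max #4 returns 45:
  remove root 45; move last element 31 to root → [31, 43, 36, 35, 30, 17, 26]
  31 vs larger child 43 at index 1, swap → [43, 31, 36, 35, 30, 17, 26]
  31 vs larger child 35 at index 3, swap → [43, 35, 36, 31, 30, 17, 26]
extract-max #5 returns 43:
  remove root 43; move last element 26 to root → [26, 35, 36, 31, 30, 17]
  26 vs larger child 36 at index 2, swap → [36, 35, 26, 31, 30, 17]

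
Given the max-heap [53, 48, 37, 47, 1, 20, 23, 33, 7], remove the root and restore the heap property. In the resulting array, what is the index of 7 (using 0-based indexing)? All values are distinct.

7

remove root 53; move last element 7 to root → [7, 48, 37, 47, 1, 20, 23, 33]
7 vs larger child 48 at index 1, swap → [48, 7, 37, 47, 1, 20, 23, 33]
7 vs larger child 47 at index 3, swap → [48, 47, 37, 7, 1, 20, 23, 33]
7 vs only child 33 at index 7, swap → [48, 47, 37, 33, 1, 20, 23, 7]
resulting array: [48, 47, 37, 33, 1, 20, 23, 7]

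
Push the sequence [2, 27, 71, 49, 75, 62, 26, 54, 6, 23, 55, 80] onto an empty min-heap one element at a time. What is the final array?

[2, 6, 26, 27, 23, 71, 62, 54, 49, 75, 55, 80]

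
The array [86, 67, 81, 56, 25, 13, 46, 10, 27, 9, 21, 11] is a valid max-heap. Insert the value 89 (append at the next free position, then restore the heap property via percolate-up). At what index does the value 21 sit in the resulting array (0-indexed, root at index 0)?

append 89 at index 12 → [86, 67, 81, 56, 25, 13, 46, 10, 27, 9, 21, 11, 89]
89 > parent 13 at index 5, swap → [86, 67, 81, 56, 25, 89, 46, 10, 27, 9, 21, 11, 13]
89 > parent 81 at index 2, swap → [86, 67, 89, 56, 25, 81, 46, 10, 27, 9, 21, 11, 13]
89 > parent 86 at index 0, swap → [89, 67, 86, 56, 25, 81, 46, 10, 27, 9, 21, 11, 13]
resulting array: [89, 67, 86, 56, 25, 81, 46, 10, 27, 9, 21, 11, 13]

10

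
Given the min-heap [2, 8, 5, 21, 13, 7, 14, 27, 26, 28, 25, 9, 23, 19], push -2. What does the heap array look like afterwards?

[-2, 8, 2, 21, 13, 7, 5, 27, 26, 28, 25, 9, 23, 19, 14]

append -2 at index 14 → [2, 8, 5, 21, 13, 7, 14, 27, 26, 28, 25, 9, 23, 19, -2]
-2 < parent 14 at index 6, swap → [2, 8, 5, 21, 13, 7, -2, 27, 26, 28, 25, 9, 23, 19, 14]
-2 < parent 5 at index 2, swap → [2, 8, -2, 21, 13, 7, 5, 27, 26, 28, 25, 9, 23, 19, 14]
-2 < parent 2 at index 0, swap → [-2, 8, 2, 21, 13, 7, 5, 27, 26, 28, 25, 9, 23, 19, 14]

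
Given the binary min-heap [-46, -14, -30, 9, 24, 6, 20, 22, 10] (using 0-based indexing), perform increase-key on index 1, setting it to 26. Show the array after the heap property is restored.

[-46, 9, -30, 10, 24, 6, 20, 22, 26]

set index 1 from -14 to 26 → [-46, 26, -30, 9, 24, 6, 20, 22, 10]
26 vs smaller child 9 at index 3, swap → [-46, 9, -30, 26, 24, 6, 20, 22, 10]
26 vs smaller child 10 at index 8, swap → [-46, 9, -30, 10, 24, 6, 20, 22, 26]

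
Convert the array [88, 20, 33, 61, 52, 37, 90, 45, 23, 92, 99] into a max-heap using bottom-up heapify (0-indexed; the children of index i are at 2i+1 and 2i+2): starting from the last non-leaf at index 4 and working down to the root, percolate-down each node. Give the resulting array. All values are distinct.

[99, 92, 90, 61, 88, 37, 33, 45, 23, 20, 52]

sift down from index 4:
  52 vs larger child 99 at index 10, swap → [88, 20, 33, 61, 99, 37, 90, 45, 23, 92, 52]
sift down from index 3: already satisfies heap property
sift down from index 2:
  33 vs larger child 90 at index 6, swap → [88, 20, 90, 61, 99, 37, 33, 45, 23, 92, 52]
sift down from index 1:
  20 vs larger child 99 at index 4, swap → [88, 99, 90, 61, 20, 37, 33, 45, 23, 92, 52]
  20 vs larger child 92 at index 9, swap → [88, 99, 90, 61, 92, 37, 33, 45, 23, 20, 52]
sift down from index 0:
  88 vs larger child 99 at index 1, swap → [99, 88, 90, 61, 92, 37, 33, 45, 23, 20, 52]
  88 vs larger child 92 at index 4, swap → [99, 92, 90, 61, 88, 37, 33, 45, 23, 20, 52]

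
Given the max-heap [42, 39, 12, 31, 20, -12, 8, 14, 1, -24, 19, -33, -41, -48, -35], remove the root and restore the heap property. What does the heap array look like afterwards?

[39, 31, 12, 14, 20, -12, 8, -35, 1, -24, 19, -33, -41, -48]

remove root 42; move last element -35 to root → [-35, 39, 12, 31, 20, -12, 8, 14, 1, -24, 19, -33, -41, -48]
-35 vs larger child 39 at index 1, swap → [39, -35, 12, 31, 20, -12, 8, 14, 1, -24, 19, -33, -41, -48]
-35 vs larger child 31 at index 3, swap → [39, 31, 12, -35, 20, -12, 8, 14, 1, -24, 19, -33, -41, -48]
-35 vs larger child 14 at index 7, swap → [39, 31, 12, 14, 20, -12, 8, -35, 1, -24, 19, -33, -41, -48]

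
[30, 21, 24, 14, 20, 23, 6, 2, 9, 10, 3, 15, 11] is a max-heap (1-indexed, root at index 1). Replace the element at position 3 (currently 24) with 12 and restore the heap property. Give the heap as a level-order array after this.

[30, 21, 23, 14, 20, 15, 6, 2, 9, 10, 3, 12, 11]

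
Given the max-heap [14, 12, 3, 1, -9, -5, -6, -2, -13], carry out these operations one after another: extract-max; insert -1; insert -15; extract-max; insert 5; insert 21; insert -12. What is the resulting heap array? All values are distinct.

extract-max → returns 14:
  remove root 14; move last element -13 to root → [-13, 12, 3, 1, -9, -5, -6, -2]
  -13 vs larger child 12 at index 1, swap → [12, -13, 3, 1, -9, -5, -6, -2]
  -13 vs larger child 1 at index 3, swap → [12, 1, 3, -13, -9, -5, -6, -2]
  -13 vs only child -2 at index 7, swap → [12, 1, 3, -2, -9, -5, -6, -13]
insert -1:
  append -1 at index 8 → [12, 1, 3, -2, -9, -5, -6, -13, -1]
  -1 > parent -2 at index 3, swap → [12, 1, 3, -1, -9, -5, -6, -13, -2]
insert -15:
  append -15 at index 9 → [12, 1, 3, -1, -9, -5, -6, -13, -2, -15] (no swap needed)
extract-max → returns 12:
  remove root 12; move last element -15 to root → [-15, 1, 3, -1, -9, -5, -6, -13, -2]
  -15 vs larger child 3 at index 2, swap → [3, 1, -15, -1, -9, -5, -6, -13, -2]
  -15 vs larger child -5 at index 5, swap → [3, 1, -5, -1, -9, -15, -6, -13, -2]
insert 5:
  append 5 at index 9 → [3, 1, -5, -1, -9, -15, -6, -13, -2, 5]
  5 > parent -9 at index 4, swap → [3, 1, -5, -1, 5, -15, -6, -13, -2, -9]
  5 > parent 1 at index 1, swap → [3, 5, -5, -1, 1, -15, -6, -13, -2, -9]
  5 > parent 3 at index 0, swap → [5, 3, -5, -1, 1, -15, -6, -13, -2, -9]
insert 21:
  append 21 at index 10 → [5, 3, -5, -1, 1, -15, -6, -13, -2, -9, 21]
  21 > parent 1 at index 4, swap → [5, 3, -5, -1, 21, -15, -6, -13, -2, -9, 1]
  21 > parent 3 at index 1, swap → [5, 21, -5, -1, 3, -15, -6, -13, -2, -9, 1]
  21 > parent 5 at index 0, swap → [21, 5, -5, -1, 3, -15, -6, -13, -2, -9, 1]
insert -12:
  append -12 at index 11 → [21, 5, -5, -1, 3, -15, -6, -13, -2, -9, 1, -12]
  -12 > parent -15 at index 5, swap → [21, 5, -5, -1, 3, -12, -6, -13, -2, -9, 1, -15]

[21, 5, -5, -1, 3, -12, -6, -13, -2, -9, 1, -15]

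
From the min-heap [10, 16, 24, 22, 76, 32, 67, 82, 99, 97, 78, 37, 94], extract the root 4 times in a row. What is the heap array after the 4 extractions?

extract-min #1 returns 10:
  remove root 10; move last element 94 to root → [94, 16, 24, 22, 76, 32, 67, 82, 99, 97, 78, 37]
  94 vs smaller child 16 at index 1, swap → [16, 94, 24, 22, 76, 32, 67, 82, 99, 97, 78, 37]
  94 vs smaller child 22 at index 3, swap → [16, 22, 24, 94, 76, 32, 67, 82, 99, 97, 78, 37]
  94 vs smaller child 82 at index 7, swap → [16, 22, 24, 82, 76, 32, 67, 94, 99, 97, 78, 37]
extract-min #2 returns 16:
  remove root 16; move last element 37 to root → [37, 22, 24, 82, 76, 32, 67, 94, 99, 97, 78]
  37 vs smaller child 22 at index 1, swap → [22, 37, 24, 82, 76, 32, 67, 94, 99, 97, 78]
extract-min #3 returns 22:
  remove root 22; move last element 78 to root → [78, 37, 24, 82, 76, 32, 67, 94, 99, 97]
  78 vs smaller child 24 at index 2, swap → [24, 37, 78, 82, 76, 32, 67, 94, 99, 97]
  78 vs smaller child 32 at index 5, swap → [24, 37, 32, 82, 76, 78, 67, 94, 99, 97]
extract-min #4 returns 24:
  remove root 24; move last element 97 to root → [97, 37, 32, 82, 76, 78, 67, 94, 99]
  97 vs smaller child 32 at index 2, swap → [32, 37, 97, 82, 76, 78, 67, 94, 99]
  97 vs smaller child 67 at index 6, swap → [32, 37, 67, 82, 76, 78, 97, 94, 99]

[32, 37, 67, 82, 76, 78, 97, 94, 99]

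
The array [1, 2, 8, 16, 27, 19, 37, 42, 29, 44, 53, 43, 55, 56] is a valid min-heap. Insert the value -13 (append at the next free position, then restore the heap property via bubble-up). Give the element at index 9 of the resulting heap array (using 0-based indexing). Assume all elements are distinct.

44

append -13 at index 14 → [1, 2, 8, 16, 27, 19, 37, 42, 29, 44, 53, 43, 55, 56, -13]
-13 < parent 37 at index 6, swap → [1, 2, 8, 16, 27, 19, -13, 42, 29, 44, 53, 43, 55, 56, 37]
-13 < parent 8 at index 2, swap → [1, 2, -13, 16, 27, 19, 8, 42, 29, 44, 53, 43, 55, 56, 37]
-13 < parent 1 at index 0, swap → [-13, 2, 1, 16, 27, 19, 8, 42, 29, 44, 53, 43, 55, 56, 37]
resulting array: [-13, 2, 1, 16, 27, 19, 8, 42, 29, 44, 53, 43, 55, 56, 37]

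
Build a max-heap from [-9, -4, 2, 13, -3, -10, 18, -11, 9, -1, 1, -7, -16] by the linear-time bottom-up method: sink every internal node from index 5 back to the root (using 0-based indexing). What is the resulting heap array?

sift down from index 5:
  -10 vs larger child -7 at index 11, swap → [-9, -4, 2, 13, -3, -7, 18, -11, 9, -1, 1, -10, -16]
sift down from index 4:
  -3 vs larger child 1 at index 10, swap → [-9, -4, 2, 13, 1, -7, 18, -11, 9, -1, -3, -10, -16]
sift down from index 3: already satisfies heap property
sift down from index 2:
  2 vs larger child 18 at index 6, swap → [-9, -4, 18, 13, 1, -7, 2, -11, 9, -1, -3, -10, -16]
sift down from index 1:
  -4 vs larger child 13 at index 3, swap → [-9, 13, 18, -4, 1, -7, 2, -11, 9, -1, -3, -10, -16]
  -4 vs larger child 9 at index 8, swap → [-9, 13, 18, 9, 1, -7, 2, -11, -4, -1, -3, -10, -16]
sift down from index 0:
  -9 vs larger child 18 at index 2, swap → [18, 13, -9, 9, 1, -7, 2, -11, -4, -1, -3, -10, -16]
  -9 vs larger child 2 at index 6, swap → [18, 13, 2, 9, 1, -7, -9, -11, -4, -1, -3, -10, -16]

[18, 13, 2, 9, 1, -7, -9, -11, -4, -1, -3, -10, -16]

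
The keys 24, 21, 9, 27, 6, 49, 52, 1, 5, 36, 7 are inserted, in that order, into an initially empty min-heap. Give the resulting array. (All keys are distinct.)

[1, 5, 21, 6, 7, 49, 52, 27, 9, 36, 24]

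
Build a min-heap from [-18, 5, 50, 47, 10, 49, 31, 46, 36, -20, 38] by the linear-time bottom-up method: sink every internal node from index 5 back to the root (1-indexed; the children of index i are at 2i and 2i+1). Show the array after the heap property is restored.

sift down from index 5:
  10 vs smaller child -20 at index 10, swap → [-18, 5, 50, 47, -20, 49, 31, 46, 36, 10, 38]
sift down from index 4:
  47 vs smaller child 36 at index 9, swap → [-18, 5, 50, 36, -20, 49, 31, 46, 47, 10, 38]
sift down from index 3:
  50 vs smaller child 31 at index 7, swap → [-18, 5, 31, 36, -20, 49, 50, 46, 47, 10, 38]
sift down from index 2:
  5 vs smaller child -20 at index 5, swap → [-18, -20, 31, 36, 5, 49, 50, 46, 47, 10, 38]
sift down from index 1:
  -18 vs smaller child -20 at index 2, swap → [-20, -18, 31, 36, 5, 49, 50, 46, 47, 10, 38]

[-20, -18, 31, 36, 5, 49, 50, 46, 47, 10, 38]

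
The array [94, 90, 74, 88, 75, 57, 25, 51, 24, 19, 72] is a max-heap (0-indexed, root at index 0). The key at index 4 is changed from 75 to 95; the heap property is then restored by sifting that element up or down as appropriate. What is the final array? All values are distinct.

[95, 94, 74, 88, 90, 57, 25, 51, 24, 19, 72]

set index 4 from 75 to 95 → [94, 90, 74, 88, 95, 57, 25, 51, 24, 19, 72]
95 > parent 90 at index 1, swap → [94, 95, 74, 88, 90, 57, 25, 51, 24, 19, 72]
95 > parent 94 at index 0, swap → [95, 94, 74, 88, 90, 57, 25, 51, 24, 19, 72]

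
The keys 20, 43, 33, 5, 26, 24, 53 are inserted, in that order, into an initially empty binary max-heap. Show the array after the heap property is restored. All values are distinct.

Insert 20:
  append 20 at index 0 → [20] (no swap needed)
Insert 43:
  append 43 at index 1 → [20, 43]
  43 > parent 20 at index 0, swap → [43, 20]
Insert 33:
  append 33 at index 2 → [43, 20, 33] (no swap needed)
Insert 5:
  append 5 at index 3 → [43, 20, 33, 5] (no swap needed)
Insert 26:
  append 26 at index 4 → [43, 20, 33, 5, 26]
  26 > parent 20 at index 1, swap → [43, 26, 33, 5, 20]
Insert 24:
  append 24 at index 5 → [43, 26, 33, 5, 20, 24] (no swap needed)
Insert 53:
  append 53 at index 6 → [43, 26, 33, 5, 20, 24, 53]
  53 > parent 33 at index 2, swap → [43, 26, 53, 5, 20, 24, 33]
  53 > parent 43 at index 0, swap → [53, 26, 43, 5, 20, 24, 33]

[53, 26, 43, 5, 20, 24, 33]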